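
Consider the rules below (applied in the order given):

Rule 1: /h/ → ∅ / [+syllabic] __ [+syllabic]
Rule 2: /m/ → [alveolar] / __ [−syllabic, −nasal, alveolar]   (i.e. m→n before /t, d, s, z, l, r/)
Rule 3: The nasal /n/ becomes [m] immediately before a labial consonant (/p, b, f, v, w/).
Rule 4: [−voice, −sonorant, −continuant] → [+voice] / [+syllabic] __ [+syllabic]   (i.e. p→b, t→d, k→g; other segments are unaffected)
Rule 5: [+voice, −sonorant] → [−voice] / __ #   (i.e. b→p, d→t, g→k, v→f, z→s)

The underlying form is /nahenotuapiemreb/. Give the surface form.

naenoduabienrep

Rule 1 (intervocalic h-deletion): /h/ occurs between vowels /a/ and /e/, so it deletes. /nahenotuapiemreb/ → naenotuapiemreb.
Rule 2 (nasal place assimilation): /m/ precedes the alveolar consonant /r/, so it assimilates in place to [n]. /naenotuapiemreb/ → naenotuapienreb.
Rule 3 (nasal place assimilation): no segment meets the environment; /naenotuapienreb/ is unchanged.
Rule 4 (intervocalic voicing): /t/ is a voiceless stop between vowels /o/ and /u/, so it voices to [d]. /p/ is a voiceless stop between vowels /a/ and /i/, so it voices to [b]. /naenotuapienreb/ → naenoduabienreb.
Rule 5 (final devoicing): /b/ is a voiced obstruent in word-final position, so it devoices to [p]. /naenoduabienreb/ → naenoduabienrep.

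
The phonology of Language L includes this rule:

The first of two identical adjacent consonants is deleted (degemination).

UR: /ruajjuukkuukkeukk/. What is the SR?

ruajuukuukeuk

/jj/ is a geminate; the first /j/ deletes.
/kk/ is a geminate; the first /k/ deletes.
/kk/ is a geminate; the first /k/ deletes.
/kk/ is a geminate; the first /k/ deletes.
The other instances of /r/, /j/, /k/ do not occur in the required environment and remain unchanged.
Surface form: [ruajuukuukeuk].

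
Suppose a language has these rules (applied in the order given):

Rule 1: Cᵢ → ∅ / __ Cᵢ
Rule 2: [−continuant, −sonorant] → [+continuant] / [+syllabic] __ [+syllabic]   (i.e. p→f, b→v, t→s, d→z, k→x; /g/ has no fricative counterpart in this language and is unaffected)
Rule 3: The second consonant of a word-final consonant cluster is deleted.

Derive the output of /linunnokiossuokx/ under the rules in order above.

Rule 1 (degemination): /nn/ is a geminate; the first /n/ deletes. /ss/ is a geminate; the first /s/ deletes. /linunnokiossuokx/ → linunokiosuokx.
Rule 2 (intervocalic spirantization): /k/ is a stop between vowels /o/ and /i/, so it spirantizes to the fricative [x]. /linunokiosuokx/ → linunoxiosuokx.
Rule 3 (final cluster simplification): /x/ is the second consonant of a word-final cluster /kx/, so it deletes. /linunoxiosuokx/ → linunoxiosuok.

linunoxiosuok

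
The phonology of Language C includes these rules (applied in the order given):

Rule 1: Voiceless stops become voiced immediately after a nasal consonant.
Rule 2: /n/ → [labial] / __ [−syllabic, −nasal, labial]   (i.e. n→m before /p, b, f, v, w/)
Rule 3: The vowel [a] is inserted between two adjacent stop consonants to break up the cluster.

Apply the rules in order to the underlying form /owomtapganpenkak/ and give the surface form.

Rule 1 (post-nasal voicing): /t/ is a voiceless stop immediately after the nasal /m/, so it voices to [d]. /p/ is a voiceless stop immediately after the nasal /n/, so it voices to [b]. /k/ is a voiceless stop immediately after the nasal /n/, so it voices to [g]. /owomtapganpenkak/ → owomdapganbengak.
Rule 2 (nasal place assimilation): /n/ precedes the labial consonant /b/, so it assimilates in place to [m]. /owomdapganbengak/ → owomdapgambengak.
Rule 3 (stop-cluster a-epenthesis): /p/ and /g/ form a stop–stop cluster, so [a] is inserted between them. /owomdapgambengak/ → owomdapagambengak.

owomdapagambengak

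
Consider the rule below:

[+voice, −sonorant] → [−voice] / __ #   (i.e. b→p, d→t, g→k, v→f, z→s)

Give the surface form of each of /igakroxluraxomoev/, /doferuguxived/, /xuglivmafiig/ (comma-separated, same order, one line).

/igakroxluraxomoev/: /v/ is a voiced obstruent in word-final position, so it devoices to [f]. → [igakroxluraxomoef].
/doferuguxived/: /d/ is a voiced obstruent in word-final position, so it devoices to [t]. → [doferuguxivet].
/xuglivmafiig/: /g/ is a voiced obstruent in word-final position, so it devoices to [k]. → [xuglivmafiik].

igakroxluraxomoef, doferuguxivet, xuglivmafiik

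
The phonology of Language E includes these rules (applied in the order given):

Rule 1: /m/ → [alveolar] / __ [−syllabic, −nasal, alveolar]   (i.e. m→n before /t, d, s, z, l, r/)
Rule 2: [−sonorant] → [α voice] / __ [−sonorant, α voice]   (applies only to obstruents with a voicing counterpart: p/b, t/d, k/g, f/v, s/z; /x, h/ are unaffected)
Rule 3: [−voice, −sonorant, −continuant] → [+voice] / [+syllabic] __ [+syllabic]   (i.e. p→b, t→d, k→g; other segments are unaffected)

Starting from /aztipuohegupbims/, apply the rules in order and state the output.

Rule 1 (nasal place assimilation): /m/ precedes the alveolar consonant /s/, so it assimilates in place to [n]. /aztipuohegupbims/ → aztipuohegupbins.
Rule 2 (regressive voicing assimilation): /z/ precedes the voiceless obstruent /t/, so it devoices to [s] by assimilation. /p/ precedes the voiced obstruent /b/, so it voices to [b] by assimilation. /aztipuohegupbins/ → astipuohegubbins.
Rule 3 (intervocalic voicing): /p/ is a voiceless stop between vowels /i/ and /u/, so it voices to [b]. /astipuohegubbins/ → astibuohegubbins.

astibuohegubbins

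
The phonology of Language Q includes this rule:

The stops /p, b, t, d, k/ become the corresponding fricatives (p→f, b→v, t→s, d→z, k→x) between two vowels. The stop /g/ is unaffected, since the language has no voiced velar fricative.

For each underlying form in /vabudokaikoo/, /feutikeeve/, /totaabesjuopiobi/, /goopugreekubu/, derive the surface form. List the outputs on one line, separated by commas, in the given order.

/vabudokaikoo/: /b/ is a stop between vowels /a/ and /u/, so it spirantizes to the fricative [v]. /d/ is a stop between vowels /u/ and /o/, so it spirantizes to the fricative [z]. /k/ is a stop between vowels /o/ and /a/, so it spirantizes to the fricative [x]. /k/ is a stop between vowels /i/ and /o/, so it spirantizes to the fricative [x]. → [vavuzoxaixoo].
/feutikeeve/: /t/ is a stop between vowels /u/ and /i/, so it spirantizes to the fricative [s]. /k/ is a stop between vowels /i/ and /e/, so it spirantizes to the fricative [x]. → [feusixeeve].
/totaabesjuopiobi/: /t/ is a stop between vowels /o/ and /a/, so it spirantizes to the fricative [s]. /b/ is a stop between vowels /a/ and /e/, so it spirantizes to the fricative [v]. /p/ is a stop between vowels /o/ and /i/, so it spirantizes to the fricative [f]. /b/ is a stop between vowels /o/ and /i/, so it spirantizes to the fricative [v]. → [tosaavesjuofiovi].
/goopugreekubu/: /p/ is a stop between vowels /o/ and /u/, so it spirantizes to the fricative [f]. /k/ is a stop between vowels /e/ and /u/, so it spirantizes to the fricative [x]. /b/ is a stop between vowels /u/ and /u/, so it spirantizes to the fricative [v]. → [goofugreexuvu].

vavuzoxaixoo, feusixeeve, tosaavesjuofiovi, goofugreexuvu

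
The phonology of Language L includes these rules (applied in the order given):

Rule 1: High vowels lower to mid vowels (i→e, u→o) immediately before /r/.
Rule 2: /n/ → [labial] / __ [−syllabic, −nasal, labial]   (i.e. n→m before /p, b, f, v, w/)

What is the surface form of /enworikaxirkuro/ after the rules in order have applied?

emworikaxerkoro

Rule 1 (pre-rhotic lowering): /i/ is a high vowel immediately before /r/, so it lowers to [e]. /u/ is a high vowel immediately before /r/, so it lowers to [o]. /enworikaxirkuro/ → enworikaxerkoro.
Rule 2 (nasal place assimilation): /n/ precedes the labial consonant /w/, so it assimilates in place to [m]. /enworikaxerkoro/ → emworikaxerkoro.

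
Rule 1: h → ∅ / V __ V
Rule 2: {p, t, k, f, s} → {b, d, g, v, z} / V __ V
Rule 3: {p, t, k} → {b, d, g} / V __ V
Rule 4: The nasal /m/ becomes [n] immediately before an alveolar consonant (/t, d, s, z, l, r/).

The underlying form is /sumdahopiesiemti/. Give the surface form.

sundaobiezienti

Rule 1 (intervocalic h-deletion): /h/ occurs between vowels /a/ and /o/, so it deletes. /sumdahopiesiemti/ → sumdaopiesiemti.
Rule 2 (intervocalic voicing): /p/ is a voiceless obstruent between vowels /o/ and /i/, so it voices to [b]. /s/ is a voiceless obstruent between vowels /e/ and /i/, so it voices to [z]. /sumdaopiesiemti/ → sumdaobieziemti.
Rule 3 (intervocalic voicing): no segment meets the environment; /sumdaobieziemti/ is unchanged.
Rule 4 (nasal place assimilation): /m/ precedes the alveolar consonant /d/, so it assimilates in place to [n]. /m/ precedes the alveolar consonant /t/, so it assimilates in place to [n]. /sumdaobieziemti/ → sundaobiezienti.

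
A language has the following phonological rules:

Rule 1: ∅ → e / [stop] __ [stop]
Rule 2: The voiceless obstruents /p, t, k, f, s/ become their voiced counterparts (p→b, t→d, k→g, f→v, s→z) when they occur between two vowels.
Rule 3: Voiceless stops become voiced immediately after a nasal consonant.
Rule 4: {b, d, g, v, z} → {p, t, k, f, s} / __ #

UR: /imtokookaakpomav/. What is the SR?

imdogoogaagebomaf

Rule 1 (stop-cluster e-epenthesis): /k/ and /p/ form a stop–stop cluster, so [e] is inserted between them. /imtokookaakpomav/ → imtokookaakepomav.
Rule 2 (intervocalic voicing): /k/ is a voiceless obstruent between vowels /o/ and /o/, so it voices to [g]. /k/ is a voiceless obstruent between vowels /o/ and /a/, so it voices to [g]. /k/ is a voiceless obstruent between vowels /a/ and /e/, so it voices to [g]. /p/ is a voiceless obstruent between vowels /e/ and /o/, so it voices to [b]. /imtokookaakepomav/ → imtogoogaagebomav.
Rule 3 (post-nasal voicing): /t/ is a voiceless stop immediately after the nasal /m/, so it voices to [d]. /imtogoogaagebomav/ → imdogoogaagebomav.
Rule 4 (final devoicing): /v/ is a voiced obstruent in word-final position, so it devoices to [f]. /imdogoogaagebomav/ → imdogoogaagebomaf.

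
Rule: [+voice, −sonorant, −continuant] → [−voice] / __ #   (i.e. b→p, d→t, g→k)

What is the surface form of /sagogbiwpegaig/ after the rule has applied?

sagogbiwpegaik

/g/ is a voiced stop in word-final position, so it devoices to [k].
Surface form: [sagogbiwpegaik].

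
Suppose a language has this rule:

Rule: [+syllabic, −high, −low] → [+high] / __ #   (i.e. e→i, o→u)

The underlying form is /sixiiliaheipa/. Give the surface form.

sixiiliaheipa

No segment of /sixiiliaheipa/ meets the structural description of the rule, so the form surfaces unchanged.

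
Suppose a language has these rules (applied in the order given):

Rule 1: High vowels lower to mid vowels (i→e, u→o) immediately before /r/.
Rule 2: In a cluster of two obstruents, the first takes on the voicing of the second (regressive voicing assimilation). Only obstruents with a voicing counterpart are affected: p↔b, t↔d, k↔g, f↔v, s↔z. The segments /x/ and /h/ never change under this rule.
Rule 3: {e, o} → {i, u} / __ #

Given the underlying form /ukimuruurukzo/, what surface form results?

Rule 1 (pre-rhotic lowering): /u/ is a high vowel immediately before /r/, so it lowers to [o]. /u/ is a high vowel immediately before /r/, so it lowers to [o]. /ukimuruurukzo/ → ukimoruorukzo.
Rule 2 (regressive voicing assimilation): /k/ precedes the voiced obstruent /z/, so it voices to [g] by assimilation. /ukimoruorukzo/ → ukimoruorugzo.
Rule 3 (final vowel raising): /o/ is a mid vowel in word-final position, so it raises to [u]. /ukimoruorugzo/ → ukimoruorugzu.

ukimoruorugzu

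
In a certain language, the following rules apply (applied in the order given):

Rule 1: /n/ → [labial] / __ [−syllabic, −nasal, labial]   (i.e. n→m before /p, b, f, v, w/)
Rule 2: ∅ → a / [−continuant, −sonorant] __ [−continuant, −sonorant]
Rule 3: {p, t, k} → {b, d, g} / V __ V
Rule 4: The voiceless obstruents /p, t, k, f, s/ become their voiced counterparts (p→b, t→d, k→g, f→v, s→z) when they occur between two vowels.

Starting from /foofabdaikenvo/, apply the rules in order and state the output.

Rule 1 (nasal place assimilation): /n/ precedes the labial consonant /v/, so it assimilates in place to [m]. /foofabdaikenvo/ → foofabdaikemvo.
Rule 2 (stop-cluster a-epenthesis): /b/ and /d/ form a stop–stop cluster, so [a] is inserted between them. /foofabdaikemvo/ → foofabadaikemvo.
Rule 3 (intervocalic voicing): /k/ is a voiceless stop between vowels /i/ and /e/, so it voices to [g]. /foofabadaikemvo/ → foofabadaigemvo.
Rule 4 (intervocalic voicing): /f/ is a voiceless obstruent between vowels /o/ and /a/, so it voices to [v]. /foofabadaigemvo/ → foovabadaigemvo.

foovabadaigemvo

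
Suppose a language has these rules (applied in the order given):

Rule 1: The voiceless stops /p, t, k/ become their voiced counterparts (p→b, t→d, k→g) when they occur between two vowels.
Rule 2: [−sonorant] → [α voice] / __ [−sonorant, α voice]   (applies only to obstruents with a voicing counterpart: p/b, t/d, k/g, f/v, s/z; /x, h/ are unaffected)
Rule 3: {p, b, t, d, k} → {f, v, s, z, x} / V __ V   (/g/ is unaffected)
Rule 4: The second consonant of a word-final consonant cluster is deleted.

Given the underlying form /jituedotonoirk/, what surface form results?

Rule 1 (intervocalic voicing): /t/ is a voiceless stop between vowels /i/ and /u/, so it voices to [d]. /t/ is a voiceless stop between vowels /o/ and /o/, so it voices to [d]. /jituedotonoirk/ → jiduedodonoirk.
Rule 2 (regressive voicing assimilation): no segment meets the environment; /jiduedodonoirk/ is unchanged.
Rule 3 (intervocalic spirantization): /d/ is a stop between vowels /i/ and /u/, so it spirantizes to the fricative [z]. /d/ is a stop between vowels /e/ and /o/, so it spirantizes to the fricative [z]. /d/ is a stop between vowels /o/ and /o/, so it spirantizes to the fricative [z]. /jiduedodonoirk/ → jizuezozonoirk.
Rule 4 (final cluster simplification): /k/ is the second consonant of a word-final cluster /rk/, so it deletes. /jizuezozonoirk/ → jizuezozonoir.

jizuezozonoir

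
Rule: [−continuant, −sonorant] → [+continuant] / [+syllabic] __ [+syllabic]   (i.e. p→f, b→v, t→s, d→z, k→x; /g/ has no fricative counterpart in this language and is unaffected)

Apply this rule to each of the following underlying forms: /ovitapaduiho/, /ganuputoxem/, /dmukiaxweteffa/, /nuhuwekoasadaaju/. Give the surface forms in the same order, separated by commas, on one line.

/ovitapaduiho/: /t/ is a stop between vowels /i/ and /a/, so it spirantizes to the fricative [s]. /p/ is a stop between vowels /a/ and /a/, so it spirantizes to the fricative [f]. /d/ is a stop between vowels /a/ and /u/, so it spirantizes to the fricative [z]. → [ovisafazuiho].
/ganuputoxem/: /p/ is a stop between vowels /u/ and /u/, so it spirantizes to the fricative [f]. /t/ is a stop between vowels /u/ and /o/, so it spirantizes to the fricative [s]. → [ganufusoxem].
/dmukiaxweteffa/: /k/ is a stop between vowels /u/ and /i/, so it spirantizes to the fricative [x]. /t/ is a stop between vowels /e/ and /e/, so it spirantizes to the fricative [s]. → [dmuxiaxweseffa].
/nuhuwekoasadaaju/: /k/ is a stop between vowels /e/ and /o/, so it spirantizes to the fricative [x]. /d/ is a stop between vowels /a/ and /a/, so it spirantizes to the fricative [z]. → [nuhuwexoasazaaju].

ovisafazuiho, ganufusoxem, dmuxiaxweseffa, nuhuwexoasazaaju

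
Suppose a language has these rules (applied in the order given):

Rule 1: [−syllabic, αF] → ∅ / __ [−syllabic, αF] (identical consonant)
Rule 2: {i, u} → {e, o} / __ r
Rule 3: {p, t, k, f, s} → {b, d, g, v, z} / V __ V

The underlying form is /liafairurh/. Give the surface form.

Rule 1 (degemination): no segment meets the environment; /liafairurh/ is unchanged.
Rule 2 (pre-rhotic lowering): /i/ is a high vowel immediately before /r/, so it lowers to [e]. /u/ is a high vowel immediately before /r/, so it lowers to [o]. /liafairurh/ → liafaerorh.
Rule 3 (intervocalic voicing): /f/ is a voiceless obstruent between vowels /a/ and /a/, so it voices to [v]. /liafaerorh/ → liavaerorh.

liavaerorh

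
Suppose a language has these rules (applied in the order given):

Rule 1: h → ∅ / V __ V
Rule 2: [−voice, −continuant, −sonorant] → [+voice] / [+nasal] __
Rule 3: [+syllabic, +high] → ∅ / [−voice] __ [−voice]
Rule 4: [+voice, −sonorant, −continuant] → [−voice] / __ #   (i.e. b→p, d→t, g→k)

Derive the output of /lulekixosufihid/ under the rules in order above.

lulekxosfiit

Rule 1 (intervocalic h-deletion): /h/ occurs between vowels /i/ and /i/, so it deletes. /lulekixosufihid/ → lulekixosufiid.
Rule 2 (post-nasal voicing): no segment meets the environment; /lulekixosufiid/ is unchanged.
Rule 3 (high vowel syncope): /i/ is a high vowel flanked by voiceless consonants /k/ and /x/, so it deletes. /u/ is a high vowel flanked by voiceless consonants /s/ and /f/, so it deletes. /lulekixosufiid/ → lulekxosfiid.
Rule 4 (final devoicing): /d/ is a voiced stop in word-final position, so it devoices to [t]. /lulekxosfiid/ → lulekxosfiit.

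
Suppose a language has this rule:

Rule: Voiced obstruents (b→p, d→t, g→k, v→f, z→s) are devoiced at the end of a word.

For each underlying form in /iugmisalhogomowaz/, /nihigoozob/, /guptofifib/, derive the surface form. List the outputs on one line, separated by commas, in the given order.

/iugmisalhogomowaz/: /z/ is a voiced obstruent in word-final position, so it devoices to [s]. → [iugmisalhogomowas].
/nihigoozob/: /b/ is a voiced obstruent in word-final position, so it devoices to [p]. → [nihigoozop].
/guptofifib/: /b/ is a voiced obstruent in word-final position, so it devoices to [p]. → [guptofifip].

iugmisalhogomowas, nihigoozop, guptofifip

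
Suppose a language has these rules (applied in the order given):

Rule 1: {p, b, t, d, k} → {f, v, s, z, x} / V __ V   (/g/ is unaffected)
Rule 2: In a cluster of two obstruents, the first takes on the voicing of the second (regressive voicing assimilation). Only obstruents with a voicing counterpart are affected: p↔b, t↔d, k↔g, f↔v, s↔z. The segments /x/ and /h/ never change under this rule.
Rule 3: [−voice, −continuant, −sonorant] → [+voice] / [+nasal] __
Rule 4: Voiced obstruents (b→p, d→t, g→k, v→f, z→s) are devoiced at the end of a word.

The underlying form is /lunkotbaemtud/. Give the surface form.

Rule 1 (intervocalic spirantization): no segment meets the environment; /lunkotbaemtud/ is unchanged.
Rule 2 (regressive voicing assimilation): /t/ precedes the voiced obstruent /b/, so it voices to [d] by assimilation. /lunkotbaemtud/ → lunkodbaemtud.
Rule 3 (post-nasal voicing): /k/ is a voiceless stop immediately after the nasal /n/, so it voices to [g]. /t/ is a voiceless stop immediately after the nasal /m/, so it voices to [d]. /lunkodbaemtud/ → lungodbaemdud.
Rule 4 (final devoicing): /d/ is a voiced obstruent in word-final position, so it devoices to [t]. /lungodbaemdud/ → lungodbaemdut.

lungodbaemdut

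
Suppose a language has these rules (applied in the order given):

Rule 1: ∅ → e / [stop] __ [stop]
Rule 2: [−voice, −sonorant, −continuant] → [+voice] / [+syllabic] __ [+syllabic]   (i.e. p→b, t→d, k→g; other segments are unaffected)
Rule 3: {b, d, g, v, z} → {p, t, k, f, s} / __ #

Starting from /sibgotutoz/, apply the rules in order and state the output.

Rule 1 (stop-cluster e-epenthesis): /b/ and /g/ form a stop–stop cluster, so [e] is inserted between them. /sibgotutoz/ → sibegotutoz.
Rule 2 (intervocalic voicing): /t/ is a voiceless stop between vowels /o/ and /u/, so it voices to [d]. /t/ is a voiceless stop between vowels /u/ and /o/, so it voices to [d]. /sibegotutoz/ → sibegodudoz.
Rule 3 (final devoicing): /z/ is a voiced obstruent in word-final position, so it devoices to [s]. /sibegodudoz/ → sibegodudos.

sibegodudos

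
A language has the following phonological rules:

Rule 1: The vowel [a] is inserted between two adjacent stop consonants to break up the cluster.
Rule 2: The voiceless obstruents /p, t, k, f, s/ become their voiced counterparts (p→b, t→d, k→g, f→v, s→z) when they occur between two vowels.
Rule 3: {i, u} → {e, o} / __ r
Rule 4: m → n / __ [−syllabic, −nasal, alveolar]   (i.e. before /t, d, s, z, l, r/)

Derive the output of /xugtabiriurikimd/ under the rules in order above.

xugadaberiorigind

Rule 1 (stop-cluster a-epenthesis): /g/ and /t/ form a stop–stop cluster, so [a] is inserted between them. /xugtabiriurikimd/ → xugatabiriurikimd.
Rule 2 (intervocalic voicing): /t/ is a voiceless obstruent between vowels /a/ and /a/, so it voices to [d]. /k/ is a voiceless obstruent between vowels /i/ and /i/, so it voices to [g]. /xugatabiriurikimd/ → xugadabiriurigimd.
Rule 3 (pre-rhotic lowering): /i/ is a high vowel immediately before /r/, so it lowers to [e]. /u/ is a high vowel immediately before /r/, so it lowers to [o]. /xugadabiriurigimd/ → xugadaberiorigimd.
Rule 4 (nasal place assimilation): /m/ precedes the alveolar consonant /d/, so it assimilates in place to [n]. /xugadaberiorigimd/ → xugadaberiorigind.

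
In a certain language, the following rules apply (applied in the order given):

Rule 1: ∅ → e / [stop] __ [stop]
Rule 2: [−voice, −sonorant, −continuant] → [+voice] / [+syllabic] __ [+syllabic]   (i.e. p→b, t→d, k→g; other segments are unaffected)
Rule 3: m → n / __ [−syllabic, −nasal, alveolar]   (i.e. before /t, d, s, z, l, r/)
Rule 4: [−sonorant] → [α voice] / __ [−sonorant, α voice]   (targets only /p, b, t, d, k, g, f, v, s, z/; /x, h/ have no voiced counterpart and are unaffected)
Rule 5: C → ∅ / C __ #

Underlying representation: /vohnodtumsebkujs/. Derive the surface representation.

vohnodedunsebeguj

Rule 1 (stop-cluster e-epenthesis): /d/ and /t/ form a stop–stop cluster, so [e] is inserted between them. /b/ and /k/ form a stop–stop cluster, so [e] is inserted between them. /vohnodtumsebkujs/ → vohnodetumsebekujs.
Rule 2 (intervocalic voicing): /t/ is a voiceless stop between vowels /e/ and /u/, so it voices to [d]. /k/ is a voiceless stop between vowels /e/ and /u/, so it voices to [g]. /vohnodetumsebekujs/ → vohnodedumsebegujs.
Rule 3 (nasal place assimilation): /m/ precedes the alveolar consonant /s/, so it assimilates in place to [n]. /vohnodedumsebegujs/ → vohnodedunsebegujs.
Rule 4 (regressive voicing assimilation): no segment meets the environment; /vohnodedunsebegujs/ is unchanged.
Rule 5 (final cluster simplification): /s/ is the second consonant of a word-final cluster /js/, so it deletes. /vohnodedunsebegujs/ → vohnodedunsebeguj.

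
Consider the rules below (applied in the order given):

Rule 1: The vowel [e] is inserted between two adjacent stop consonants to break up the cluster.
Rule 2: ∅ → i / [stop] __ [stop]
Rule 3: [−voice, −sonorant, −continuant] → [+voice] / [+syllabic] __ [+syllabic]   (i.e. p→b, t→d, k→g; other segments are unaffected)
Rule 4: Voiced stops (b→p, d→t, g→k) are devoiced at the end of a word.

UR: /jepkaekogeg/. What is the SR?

jebegaegogek

Rule 1 (stop-cluster e-epenthesis): /p/ and /k/ form a stop–stop cluster, so [e] is inserted between them. /jepkaekogeg/ → jepekaekogeg.
Rule 2 (stop-cluster i-epenthesis): no segment meets the environment; /jepekaekogeg/ is unchanged.
Rule 3 (intervocalic voicing): /p/ is a voiceless stop between vowels /e/ and /e/, so it voices to [b]. /k/ is a voiceless stop between vowels /e/ and /a/, so it voices to [g]. /k/ is a voiceless stop between vowels /e/ and /o/, so it voices to [g]. /jepekaekogeg/ → jebegaegogeg.
Rule 4 (final devoicing): /g/ is a voiced stop in word-final position, so it devoices to [k]. /jebegaegogeg/ → jebegaegogek.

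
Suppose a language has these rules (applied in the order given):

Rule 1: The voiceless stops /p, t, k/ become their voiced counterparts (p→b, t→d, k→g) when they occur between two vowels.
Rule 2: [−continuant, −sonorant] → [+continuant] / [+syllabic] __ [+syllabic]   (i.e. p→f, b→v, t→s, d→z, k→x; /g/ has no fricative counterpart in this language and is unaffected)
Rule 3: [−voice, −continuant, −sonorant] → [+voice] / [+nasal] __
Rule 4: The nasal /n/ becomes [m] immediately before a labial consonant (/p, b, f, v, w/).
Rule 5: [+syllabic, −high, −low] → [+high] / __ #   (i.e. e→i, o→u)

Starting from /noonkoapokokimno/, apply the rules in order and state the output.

noongoavogogimnu

Rule 1 (intervocalic voicing): /p/ is a voiceless stop between vowels /a/ and /o/, so it voices to [b]. /k/ is a voiceless stop between vowels /o/ and /o/, so it voices to [g]. /k/ is a voiceless stop between vowels /o/ and /i/, so it voices to [g]. /noonkoapokokimno/ → noonkoabogogimno.
Rule 2 (intervocalic spirantization): /b/ is a stop between vowels /a/ and /o/, so it spirantizes to the fricative [v]. /noonkoabogogimno/ → noonkoavogogimno.
Rule 3 (post-nasal voicing): /k/ is a voiceless stop immediately after the nasal /n/, so it voices to [g]. /noonkoavogogimno/ → noongoavogogimno.
Rule 4 (nasal place assimilation): no segment meets the environment; /noongoavogogimno/ is unchanged.
Rule 5 (final vowel raising): /o/ is a mid vowel in word-final position, so it raises to [u]. /noongoavogogimno/ → noongoavogogimnu.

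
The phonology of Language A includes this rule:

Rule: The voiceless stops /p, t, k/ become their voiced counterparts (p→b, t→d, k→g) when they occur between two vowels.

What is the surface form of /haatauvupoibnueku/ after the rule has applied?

haadauvuboibnuegu

/t/ is a voiceless stop between vowels /a/ and /a/, so it voices to [d].
/p/ is a voiceless stop between vowels /u/ and /o/, so it voices to [b].
/k/ is a voiceless stop between vowels /e/ and /u/, so it voices to [g].
Surface form: [haadauvuboibnuegu].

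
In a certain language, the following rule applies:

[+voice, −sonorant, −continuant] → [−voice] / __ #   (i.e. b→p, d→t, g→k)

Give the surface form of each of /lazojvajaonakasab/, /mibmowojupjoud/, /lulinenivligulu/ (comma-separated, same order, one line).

lazojvajaonakasap, mibmowojupjout, lulinenivligulu

/lazojvajaonakasab/: /b/ is a voiced stop in word-final position, so it devoices to [p]. → [lazojvajaonakasap].
/mibmowojupjoud/: /d/ is a voiced stop in word-final position, so it devoices to [t]. → [mibmowojupjout].
/lulinenivligulu/: the rule's environment is not met; surfaces unchanged as [lulinenivligulu].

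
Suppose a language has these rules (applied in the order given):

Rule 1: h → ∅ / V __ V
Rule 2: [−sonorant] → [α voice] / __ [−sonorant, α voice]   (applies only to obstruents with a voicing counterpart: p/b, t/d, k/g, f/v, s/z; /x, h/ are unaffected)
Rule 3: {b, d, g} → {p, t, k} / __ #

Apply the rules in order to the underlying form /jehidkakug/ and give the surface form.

jeitkakuk

Rule 1 (intervocalic h-deletion): /h/ occurs between vowels /e/ and /i/, so it deletes. /jehidkakug/ → jeidkakug.
Rule 2 (regressive voicing assimilation): /d/ precedes the voiceless obstruent /k/, so it devoices to [t] by assimilation. /jeidkakug/ → jeitkakug.
Rule 3 (final devoicing): /g/ is a voiced stop in word-final position, so it devoices to [k]. /jeitkakug/ → jeitkakuk.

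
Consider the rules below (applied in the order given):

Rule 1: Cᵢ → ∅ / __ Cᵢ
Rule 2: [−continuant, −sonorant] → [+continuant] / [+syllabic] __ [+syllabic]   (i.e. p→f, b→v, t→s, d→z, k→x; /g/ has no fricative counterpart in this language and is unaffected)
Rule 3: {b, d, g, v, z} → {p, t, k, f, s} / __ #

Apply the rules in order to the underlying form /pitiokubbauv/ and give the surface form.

pisioxuvauf

Rule 1 (degemination): /bb/ is a geminate; the first /b/ deletes. /pitiokubbauv/ → pitiokubauv.
Rule 2 (intervocalic spirantization): /t/ is a stop between vowels /i/ and /i/, so it spirantizes to the fricative [s]. /k/ is a stop between vowels /o/ and /u/, so it spirantizes to the fricative [x]. /b/ is a stop between vowels /u/ and /a/, so it spirantizes to the fricative [v]. /pitiokubauv/ → pisioxuvauv.
Rule 3 (final devoicing): /v/ is a voiced obstruent in word-final position, so it devoices to [f]. /pisioxuvauv/ → pisioxuvauf.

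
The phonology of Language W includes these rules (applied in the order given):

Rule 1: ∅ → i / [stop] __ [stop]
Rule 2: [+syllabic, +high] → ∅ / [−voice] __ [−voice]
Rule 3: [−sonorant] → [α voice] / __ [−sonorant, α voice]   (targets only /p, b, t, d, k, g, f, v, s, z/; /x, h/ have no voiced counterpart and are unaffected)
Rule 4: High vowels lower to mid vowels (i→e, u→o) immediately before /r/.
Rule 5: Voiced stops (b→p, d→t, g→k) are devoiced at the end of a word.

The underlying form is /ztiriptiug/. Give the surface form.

steriptiuk

Rule 1 (stop-cluster i-epenthesis): /p/ and /t/ form a stop–stop cluster, so [i] is inserted between them. /ztiriptiug/ → ztiripitiug.
Rule 2 (high vowel syncope): /i/ is a high vowel flanked by voiceless consonants /p/ and /t/, so it deletes. /ztiripitiug/ → ztiriptiug.
Rule 3 (regressive voicing assimilation): /z/ precedes the voiceless obstruent /t/, so it devoices to [s] by assimilation. /ztiriptiug/ → stiriptiug.
Rule 4 (pre-rhotic lowering): /i/ is a high vowel immediately before /r/, so it lowers to [e]. /stiriptiug/ → steriptiug.
Rule 5 (final devoicing): /g/ is a voiced stop in word-final position, so it devoices to [k]. /steriptiug/ → steriptiuk.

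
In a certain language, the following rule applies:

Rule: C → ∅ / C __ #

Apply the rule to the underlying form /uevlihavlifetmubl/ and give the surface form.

uevlihavlifetmub

/l/ is the second consonant of a word-final cluster /bl/, so it deletes.
The other instances of /v/, /l/, /h/, /f/, /t/, /m/, /b/ do not occur in the required environment and remain unchanged.
Surface form: [uevlihavlifetmub].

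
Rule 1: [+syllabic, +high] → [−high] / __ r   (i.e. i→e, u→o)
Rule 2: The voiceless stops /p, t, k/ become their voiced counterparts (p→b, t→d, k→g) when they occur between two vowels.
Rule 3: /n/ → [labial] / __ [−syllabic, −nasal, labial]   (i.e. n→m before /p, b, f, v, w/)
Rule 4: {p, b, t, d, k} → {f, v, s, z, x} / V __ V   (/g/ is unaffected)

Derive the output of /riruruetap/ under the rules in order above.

Rule 1 (pre-rhotic lowering): /i/ is a high vowel immediately before /r/, so it lowers to [e]. /u/ is a high vowel immediately before /r/, so it lowers to [o]. /riruruetap/ → reroruetap.
Rule 2 (intervocalic voicing): /t/ is a voiceless stop between vowels /e/ and /a/, so it voices to [d]. /reroruetap/ → reroruedap.
Rule 3 (nasal place assimilation): no segment meets the environment; /reroruedap/ is unchanged.
Rule 4 (intervocalic spirantization): /d/ is a stop between vowels /e/ and /a/, so it spirantizes to the fricative [z]. /reroruedap/ → reroruezap.

reroruezap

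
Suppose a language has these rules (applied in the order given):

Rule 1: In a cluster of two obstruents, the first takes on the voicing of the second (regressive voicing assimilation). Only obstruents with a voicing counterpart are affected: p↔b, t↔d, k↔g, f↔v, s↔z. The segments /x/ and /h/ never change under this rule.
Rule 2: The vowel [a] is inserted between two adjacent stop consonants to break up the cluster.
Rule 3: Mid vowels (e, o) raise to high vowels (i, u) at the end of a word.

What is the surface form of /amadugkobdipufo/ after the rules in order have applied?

Rule 1 (regressive voicing assimilation): /g/ precedes the voiceless obstruent /k/, so it devoices to [k] by assimilation. /amadugkobdipufo/ → amadukkobdipufo.
Rule 2 (stop-cluster a-epenthesis): /k/ and /k/ form a stop–stop cluster, so [a] is inserted between them. /b/ and /d/ form a stop–stop cluster, so [a] is inserted between them. /amadukkobdipufo/ → amadukakobadipufo.
Rule 3 (final vowel raising): /o/ is a mid vowel in word-final position, so it raises to [u]. /amadukakobadipufo/ → amadukakobadipufu.

amadukakobadipufu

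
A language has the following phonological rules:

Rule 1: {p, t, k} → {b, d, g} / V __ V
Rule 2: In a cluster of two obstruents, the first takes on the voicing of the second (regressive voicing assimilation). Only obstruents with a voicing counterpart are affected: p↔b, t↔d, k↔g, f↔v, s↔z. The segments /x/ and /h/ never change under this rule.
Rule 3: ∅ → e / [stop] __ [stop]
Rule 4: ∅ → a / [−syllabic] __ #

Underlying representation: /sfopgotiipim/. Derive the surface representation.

sfobegodiibima

Rule 1 (intervocalic voicing): /t/ is a voiceless stop between vowels /o/ and /i/, so it voices to [d]. /p/ is a voiceless stop between vowels /i/ and /i/, so it voices to [b]. /sfopgotiipim/ → sfopgodiibim.
Rule 2 (regressive voicing assimilation): /p/ precedes the voiced obstruent /g/, so it voices to [b] by assimilation. /sfopgodiibim/ → sfobgodiibim.
Rule 3 (stop-cluster e-epenthesis): /b/ and /g/ form a stop–stop cluster, so [e] is inserted between them. /sfobgodiibim/ → sfobegodiibim.
Rule 4 (final a-epenthesis): the form ends in the consonant /m/, so [a] is inserted word-finally. /sfobegodiibim/ → sfobegodiibima.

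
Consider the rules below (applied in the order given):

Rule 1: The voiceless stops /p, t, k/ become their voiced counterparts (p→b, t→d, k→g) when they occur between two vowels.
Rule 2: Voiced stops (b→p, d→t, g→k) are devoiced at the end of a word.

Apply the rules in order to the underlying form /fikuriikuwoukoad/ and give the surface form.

Rule 1 (intervocalic voicing): /k/ is a voiceless stop between vowels /i/ and /u/, so it voices to [g]. /k/ is a voiceless stop between vowels /i/ and /u/, so it voices to [g]. /k/ is a voiceless stop between vowels /u/ and /o/, so it voices to [g]. /fikuriikuwoukoad/ → figuriiguwougoad.
Rule 2 (final devoicing): /d/ is a voiced stop in word-final position, so it devoices to [t]. /figuriiguwougoad/ → figuriiguwougoat.

figuriiguwougoat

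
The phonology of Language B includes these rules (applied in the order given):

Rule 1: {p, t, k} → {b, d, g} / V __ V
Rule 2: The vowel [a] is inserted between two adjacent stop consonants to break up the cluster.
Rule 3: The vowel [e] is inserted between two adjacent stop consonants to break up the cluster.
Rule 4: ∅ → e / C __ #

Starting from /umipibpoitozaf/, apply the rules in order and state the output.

Rule 1 (intervocalic voicing): /p/ is a voiceless stop between vowels /i/ and /i/, so it voices to [b]. /t/ is a voiceless stop between vowels /i/ and /o/, so it voices to [d]. /umipibpoitozaf/ → umibibpoidozaf.
Rule 2 (stop-cluster a-epenthesis): /b/ and /p/ form a stop–stop cluster, so [a] is inserted between them. /umibibpoidozaf/ → umibibapoidozaf.
Rule 3 (stop-cluster e-epenthesis): no segment meets the environment; /umibibapoidozaf/ is unchanged.
Rule 4 (final e-epenthesis): the form ends in the consonant /f/, so [e] is inserted word-finally. /umibibapoidozaf/ → umibibapoidozafe.

umibibapoidozafe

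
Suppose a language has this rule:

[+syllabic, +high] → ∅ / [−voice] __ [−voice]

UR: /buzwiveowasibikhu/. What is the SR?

No segment of /buzwiveowasibikhu/ meets the structural description of the rule, so the form surfaces unchanged.

buzwiveowasibikhu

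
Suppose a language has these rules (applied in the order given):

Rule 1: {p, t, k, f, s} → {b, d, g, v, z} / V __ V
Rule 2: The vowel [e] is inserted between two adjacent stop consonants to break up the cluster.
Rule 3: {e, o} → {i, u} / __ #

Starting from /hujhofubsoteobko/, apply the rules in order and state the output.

hujhovubsodeobeku

Rule 1 (intervocalic voicing): /f/ is a voiceless obstruent between vowels /o/ and /u/, so it voices to [v]. /t/ is a voiceless obstruent between vowels /o/ and /e/, so it voices to [d]. /hujhofubsoteobko/ → hujhovubsodeobko.
Rule 2 (stop-cluster e-epenthesis): /b/ and /k/ form a stop–stop cluster, so [e] is inserted between them. /hujhovubsodeobko/ → hujhovubsodeobeko.
Rule 3 (final vowel raising): /o/ is a mid vowel in word-final position, so it raises to [u]. /hujhovubsodeobeko/ → hujhovubsodeobeku.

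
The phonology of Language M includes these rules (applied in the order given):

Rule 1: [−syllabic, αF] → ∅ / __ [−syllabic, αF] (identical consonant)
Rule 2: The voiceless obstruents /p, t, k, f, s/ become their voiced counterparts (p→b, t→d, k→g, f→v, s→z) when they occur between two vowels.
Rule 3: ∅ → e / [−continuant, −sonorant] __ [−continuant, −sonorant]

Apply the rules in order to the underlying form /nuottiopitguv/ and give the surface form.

nuodiobiteguv

Rule 1 (degemination): /tt/ is a geminate; the first /t/ deletes. /nuottiopitguv/ → nuotiopitguv.
Rule 2 (intervocalic voicing): /t/ is a voiceless obstruent between vowels /o/ and /i/, so it voices to [d]. /p/ is a voiceless obstruent between vowels /o/ and /i/, so it voices to [b]. /nuotiopitguv/ → nuodiobitguv.
Rule 3 (stop-cluster e-epenthesis): /t/ and /g/ form a stop–stop cluster, so [e] is inserted between them. /nuodiobitguv/ → nuodiobiteguv.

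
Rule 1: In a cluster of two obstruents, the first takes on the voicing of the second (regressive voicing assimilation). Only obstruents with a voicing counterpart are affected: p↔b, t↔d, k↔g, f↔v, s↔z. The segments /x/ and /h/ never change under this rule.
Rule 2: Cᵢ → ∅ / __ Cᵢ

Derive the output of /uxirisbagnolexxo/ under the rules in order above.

uxirizbagnolexo

Rule 1 (regressive voicing assimilation): /s/ precedes the voiced obstruent /b/, so it voices to [z] by assimilation. /uxirisbagnolexxo/ → uxirizbagnolexxo.
Rule 2 (degemination): /xx/ is a geminate; the first /x/ deletes. /uxirizbagnolexxo/ → uxirizbagnolexo.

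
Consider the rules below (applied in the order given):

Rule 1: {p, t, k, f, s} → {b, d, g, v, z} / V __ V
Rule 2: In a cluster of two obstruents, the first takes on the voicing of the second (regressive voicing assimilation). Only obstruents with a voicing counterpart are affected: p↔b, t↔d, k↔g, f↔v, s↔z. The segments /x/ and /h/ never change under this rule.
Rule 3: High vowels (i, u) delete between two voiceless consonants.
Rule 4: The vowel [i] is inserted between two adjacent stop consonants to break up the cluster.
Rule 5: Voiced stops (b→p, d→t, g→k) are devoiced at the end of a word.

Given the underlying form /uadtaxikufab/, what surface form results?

uatitaxiguvap

Rule 1 (intervocalic voicing): /k/ is a voiceless obstruent between vowels /i/ and /u/, so it voices to [g]. /f/ is a voiceless obstruent between vowels /u/ and /a/, so it voices to [v]. /uadtaxikufab/ → uadtaxiguvab.
Rule 2 (regressive voicing assimilation): /d/ precedes the voiceless obstruent /t/, so it devoices to [t] by assimilation. /uadtaxiguvab/ → uattaxiguvab.
Rule 3 (high vowel syncope): no segment meets the environment; /uattaxiguvab/ is unchanged.
Rule 4 (stop-cluster i-epenthesis): /t/ and /t/ form a stop–stop cluster, so [i] is inserted between them. /uattaxiguvab/ → uatitaxiguvab.
Rule 5 (final devoicing): /b/ is a voiced stop in word-final position, so it devoices to [p]. /uatitaxiguvab/ → uatitaxiguvap.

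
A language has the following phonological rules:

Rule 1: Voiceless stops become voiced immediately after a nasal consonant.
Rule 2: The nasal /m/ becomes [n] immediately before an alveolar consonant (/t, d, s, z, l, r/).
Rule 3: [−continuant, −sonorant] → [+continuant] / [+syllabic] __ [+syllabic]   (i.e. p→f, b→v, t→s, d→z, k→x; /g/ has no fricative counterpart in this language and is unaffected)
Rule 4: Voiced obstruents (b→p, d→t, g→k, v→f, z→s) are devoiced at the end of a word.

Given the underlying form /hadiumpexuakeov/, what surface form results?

haziumbexuaxeof

Rule 1 (post-nasal voicing): /p/ is a voiceless stop immediately after the nasal /m/, so it voices to [b]. /hadiumpexuakeov/ → hadiumbexuakeov.
Rule 2 (nasal place assimilation): no segment meets the environment; /hadiumbexuakeov/ is unchanged.
Rule 3 (intervocalic spirantization): /d/ is a stop between vowels /a/ and /i/, so it spirantizes to the fricative [z]. /k/ is a stop between vowels /a/ and /e/, so it spirantizes to the fricative [x]. /hadiumbexuakeov/ → haziumbexuaxeov.
Rule 4 (final devoicing): /v/ is a voiced obstruent in word-final position, so it devoices to [f]. /haziumbexuaxeov/ → haziumbexuaxeof.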